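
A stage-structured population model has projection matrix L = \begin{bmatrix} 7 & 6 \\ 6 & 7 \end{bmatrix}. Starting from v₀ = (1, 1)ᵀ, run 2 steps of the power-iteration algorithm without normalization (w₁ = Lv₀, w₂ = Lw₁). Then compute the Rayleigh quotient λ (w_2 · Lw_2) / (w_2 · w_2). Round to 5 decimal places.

λ ≈ 13.00000

w1 = Lv₀ = (13, 13)
w2 = Lw1 = (169, 169)
Lw2 = (2197, 2197)
w2·Lw2 = 169·2197 + 169·2197 = 742586; w2·w2 = 169·169 + 169·169 = 57122
λ ≈ 742586/57122 = 13.00000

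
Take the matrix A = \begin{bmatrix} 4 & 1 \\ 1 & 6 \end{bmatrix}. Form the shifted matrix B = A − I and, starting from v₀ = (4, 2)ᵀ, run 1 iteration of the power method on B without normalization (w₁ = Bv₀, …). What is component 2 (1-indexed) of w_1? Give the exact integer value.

14

B = A − I has rows (3, 1); (1, 5)
w1 = Bv₀ = (3·4 + 1·2; 1·4 + 5·2) = (14, 14)
Requested component of w1: 14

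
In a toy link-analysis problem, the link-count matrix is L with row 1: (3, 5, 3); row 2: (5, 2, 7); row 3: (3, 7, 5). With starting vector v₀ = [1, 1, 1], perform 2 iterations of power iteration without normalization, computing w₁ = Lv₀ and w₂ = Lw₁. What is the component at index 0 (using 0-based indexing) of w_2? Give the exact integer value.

w1 = Lv₀ = (3·1 + 5·1 + 3·1; 5·1 + 2·1 + 7·1; 3·1 + 7·1 + 5·1) = (11, 14, 15)
w2 = Lw1 = (3·11 + 5·14 + 3·15; 5·11 + 2·14 + 7·15; 3·11 + 7·14 + 5·15) = (148, 188, 206)
The requested component of w2 is 148.

148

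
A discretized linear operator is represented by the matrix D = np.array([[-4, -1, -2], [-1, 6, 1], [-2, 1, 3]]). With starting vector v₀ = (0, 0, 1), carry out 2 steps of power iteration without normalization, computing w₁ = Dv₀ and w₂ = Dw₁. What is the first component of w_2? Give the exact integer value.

1

w1 = Dv₀ = ((-4)·0 + (-1)·0 + (-2)·1; (-1)·0 + 6·0 + 1·1; (-2)·0 + 1·0 + 3·1) = (-2, 1, 3)
w2 = Dw1 = ((-4)·(-2) + (-1)·1 + (-2)·3; (-1)·(-2) + 6·1 + 1·3; (-2)·(-2) + 1·1 + 3·3) = (1, 11, 14)
The requested component of w2 is 1.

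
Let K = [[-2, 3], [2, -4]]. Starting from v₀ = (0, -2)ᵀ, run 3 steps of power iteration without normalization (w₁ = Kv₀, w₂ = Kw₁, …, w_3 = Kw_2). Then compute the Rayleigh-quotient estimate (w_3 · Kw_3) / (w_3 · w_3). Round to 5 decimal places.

λ ≈ -5.64593

w1 = Kv₀ = ((-2)·0 + 3·(-2); 2·0 + (-4)·(-2)) = (-6, 8)
w2 = Kw1 = ((-2)·(-6) + 3·8; 2·(-6) + (-4)·8) = (36, -44)
w3 = Kw2 = (-204, 248)
Kw3 = (1152, -1400)
w3·Kw3 = (-204)·1152 + 248·(-1400) = -582208; w3·w3 = (-204)·(-204) + 248·248 = 103120
λ ≈ -582208/103120 = -5.64593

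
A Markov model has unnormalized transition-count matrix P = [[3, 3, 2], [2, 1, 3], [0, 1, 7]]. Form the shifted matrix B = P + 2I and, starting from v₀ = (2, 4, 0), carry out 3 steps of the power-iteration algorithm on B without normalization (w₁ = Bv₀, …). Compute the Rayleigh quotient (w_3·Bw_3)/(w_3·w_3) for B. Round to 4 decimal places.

B = P + 2I has rows (5, 3, 2); (2, 3, 3); (0, 1, 9)
w1 = Bv₀ = (22, 16, 4)
w2 = Bw1 = (166, 104, 52)
w3 = Bw2 = (1246, 800, 572)
Bw3 = (9774, 6608, 5948)
w3·Bw3 = 20867060; w3·w3 = 2519700; μ ≈ 20867060/2519700 = 8.2816

μ ≈ 8.2816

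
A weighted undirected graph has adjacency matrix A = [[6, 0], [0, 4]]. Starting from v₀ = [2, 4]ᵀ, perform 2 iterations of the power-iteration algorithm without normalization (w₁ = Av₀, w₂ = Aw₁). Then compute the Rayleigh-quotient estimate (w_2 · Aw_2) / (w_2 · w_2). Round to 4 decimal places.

w1 = Av₀ = (6·2 + 0·4; 0·2 + 4·4) = (12, 16)
w2 = Aw1 = (6·12 + 0·16; 0·12 + 4·16) = (72, 64)
Aw2 = (432, 256)
w2·Aw2 = 72·432 + 64·256 = 47488; w2·w2 = 72·72 + 64·64 = 9280
λ ≈ 47488/9280 = 5.1172

λ ≈ 5.1172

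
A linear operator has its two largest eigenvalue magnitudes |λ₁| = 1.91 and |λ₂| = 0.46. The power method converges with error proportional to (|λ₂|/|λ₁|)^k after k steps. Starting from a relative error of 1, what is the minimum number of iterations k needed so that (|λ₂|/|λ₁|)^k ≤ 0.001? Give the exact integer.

|λ₂/λ₁| = 0.46/1.91 = 0.24084
Need k ≥ ln(0.001) / ln(0.24084) = -6.9078 / -1.4236 ≈ 4.852
Smallest integer k satisfying the bound: 5

5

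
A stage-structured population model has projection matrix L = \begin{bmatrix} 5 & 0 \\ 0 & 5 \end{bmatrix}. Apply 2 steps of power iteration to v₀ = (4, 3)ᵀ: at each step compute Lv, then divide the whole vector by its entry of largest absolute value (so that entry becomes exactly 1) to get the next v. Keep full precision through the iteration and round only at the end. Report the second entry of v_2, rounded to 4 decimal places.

Lv0 = (20.00000, 15.00000); divide by 20.00000 → v1 = (1.00000, 0.75000)
Lv1 = (5.00000, 3.75000); divide by 5.00000 → v2 = (1.00000, 0.75000)
Requested entry of v2: 75/100 = 0.7500

0.7500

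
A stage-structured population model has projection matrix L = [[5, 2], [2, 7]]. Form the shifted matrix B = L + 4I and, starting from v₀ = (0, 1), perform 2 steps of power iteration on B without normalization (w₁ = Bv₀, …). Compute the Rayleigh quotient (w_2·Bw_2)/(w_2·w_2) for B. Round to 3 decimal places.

μ ≈ 11.975

B = L + 4I has rows (9, 2); (2, 11)
w1 = Bv₀ = (2, 11)
w2 = Bw1 = (40, 125)
Bw2 = (610, 1455)
w2·Bw2 = 206275; w2·w2 = 17225; μ ≈ 206275/17225 = 11.975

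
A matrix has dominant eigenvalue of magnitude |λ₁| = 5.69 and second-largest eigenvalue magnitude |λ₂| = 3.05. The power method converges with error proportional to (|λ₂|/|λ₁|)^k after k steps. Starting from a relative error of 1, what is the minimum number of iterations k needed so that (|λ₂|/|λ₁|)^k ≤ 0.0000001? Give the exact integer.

|λ₂/λ₁| = 3.05/5.69 = 0.53603
Need k ≥ ln(0.0000001) / ln(0.53603) = -16.1181 / -0.6236 ≈ 25.848
Smallest integer k satisfying the bound: 26

26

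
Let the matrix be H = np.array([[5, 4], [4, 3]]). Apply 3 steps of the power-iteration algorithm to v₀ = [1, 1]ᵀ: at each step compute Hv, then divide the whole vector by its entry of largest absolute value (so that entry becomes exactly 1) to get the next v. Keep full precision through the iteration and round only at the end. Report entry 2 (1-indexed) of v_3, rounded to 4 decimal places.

0.7808

Hv0 = (9.00000, 7.00000); divide by 9.00000 → v1 = (1.00000, 0.77778)
Hv1 = (8.11111, 6.33333); divide by 8.11111 → v2 = (1.00000, 0.78082)
Hv2 = (8.12329, 6.34247); divide by 8.12329 → v3 = (1.00000, 0.78078)
Requested entry of v3: 463/593 = 0.7808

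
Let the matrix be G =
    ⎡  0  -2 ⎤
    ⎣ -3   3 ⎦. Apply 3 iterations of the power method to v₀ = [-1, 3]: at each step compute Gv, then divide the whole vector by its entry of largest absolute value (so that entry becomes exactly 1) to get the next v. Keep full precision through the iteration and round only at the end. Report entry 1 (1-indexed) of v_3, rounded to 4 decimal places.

-0.4615

Gv0 = (-6.00000, 12.00000); divide by 12.00000 → v1 = (-0.50000, 1.00000)
Gv1 = (-2.00000, 4.50000); divide by 4.50000 → v2 = (-0.44444, 1.00000)
Gv2 = (-2.00000, 4.33333); divide by 4.33333 → v3 = (-0.46154, 1.00000)
Requested entry of v3: -108/234 = -0.4615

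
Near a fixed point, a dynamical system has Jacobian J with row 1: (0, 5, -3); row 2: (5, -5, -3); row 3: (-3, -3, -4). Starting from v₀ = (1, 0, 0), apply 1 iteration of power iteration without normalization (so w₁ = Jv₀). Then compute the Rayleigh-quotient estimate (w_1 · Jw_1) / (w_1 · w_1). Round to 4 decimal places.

-2.0882

w1 = Jv₀ = (0, 5, -3)
Jw1 = (34, -16, -3)
w1·Jw1 = 0·34 + 5·(-16) + (-3)·(-3) = -71; w1·w1 = 0·0 + 5·5 + (-3)·(-3) = 34
λ ≈ -71/34 = -2.0882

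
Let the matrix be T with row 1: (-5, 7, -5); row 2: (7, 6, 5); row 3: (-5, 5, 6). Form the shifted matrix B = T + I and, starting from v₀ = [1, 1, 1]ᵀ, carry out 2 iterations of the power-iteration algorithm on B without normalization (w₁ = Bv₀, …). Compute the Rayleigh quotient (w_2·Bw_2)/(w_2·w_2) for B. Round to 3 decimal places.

B = T + I has rows (-4, 7, -5); (7, 7, 5); (-5, 5, 7)
w1 = Bv₀ = (-2, 19, 7)
w2 = Bw1 = (106, 154, 154)
Bw2 = (-116, 2590, 1318)
w2·Bw2 = 589536; w2·w2 = 58668; μ ≈ 589536/58668 = 10.049

10.049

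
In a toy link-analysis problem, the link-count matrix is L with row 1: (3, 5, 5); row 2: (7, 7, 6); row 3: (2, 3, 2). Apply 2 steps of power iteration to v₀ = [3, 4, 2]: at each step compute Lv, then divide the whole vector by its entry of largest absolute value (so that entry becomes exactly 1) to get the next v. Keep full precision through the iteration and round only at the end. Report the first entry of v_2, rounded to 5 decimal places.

0.63942

Lv0 = (39.000000, 61.000000, 22.000000); divide by 61.000000 → v1 = (0.639344, 1.000000, 0.360656)
Lv1 = (8.721311, 13.639344, 5.000000); divide by 13.639344 → v2 = (0.639423, 1.000000, 0.366587)
Requested entry of v2: 532/832 = 0.63942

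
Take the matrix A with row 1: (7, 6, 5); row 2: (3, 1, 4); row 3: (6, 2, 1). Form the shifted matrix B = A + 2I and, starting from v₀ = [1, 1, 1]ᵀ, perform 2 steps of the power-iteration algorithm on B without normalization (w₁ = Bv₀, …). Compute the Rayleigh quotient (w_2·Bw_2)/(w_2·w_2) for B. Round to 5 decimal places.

14.69963

B = A + 2I has rows (9, 6, 5); (3, 3, 4); (6, 2, 3)
w1 = Bv₀ = (9·1 + 6·1 + 5·1; 3·1 + 3·1 + 4·1; 6·1 + 2·1 + 3·1) = (20, 10, 11)
w2 = Bw1 = (9·20 + 6·10 + 5·11; 3·20 + 3·10 + 4·11; 6·20 + 2·10 + 3·11) = (295, 134, 173)
Bw2 = (4324, 1979, 2557)
w2·Bw2 = 1983127; w2·w2 = 134910; μ ≈ 1983127/134910 = 14.69963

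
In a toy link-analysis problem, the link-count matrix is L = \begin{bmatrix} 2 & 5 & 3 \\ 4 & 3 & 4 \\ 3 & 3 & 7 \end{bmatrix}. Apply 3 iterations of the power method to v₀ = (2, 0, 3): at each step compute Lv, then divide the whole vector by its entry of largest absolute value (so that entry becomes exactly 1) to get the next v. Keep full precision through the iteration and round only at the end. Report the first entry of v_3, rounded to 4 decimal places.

0.7213

Lv0 = (13.00000, 20.00000, 27.00000); divide by 27.00000 → v1 = (0.48148, 0.74074, 1.00000)
Lv1 = (7.66667, 8.14815, 10.66667); divide by 10.66667 → v2 = (0.71875, 0.76389, 1.00000)
Lv2 = (8.25694, 9.16667, 11.44792); divide by 11.44792 → v3 = (0.72126, 0.80073, 1.00000)
Requested entry of v3: 2378/3297 = 0.7213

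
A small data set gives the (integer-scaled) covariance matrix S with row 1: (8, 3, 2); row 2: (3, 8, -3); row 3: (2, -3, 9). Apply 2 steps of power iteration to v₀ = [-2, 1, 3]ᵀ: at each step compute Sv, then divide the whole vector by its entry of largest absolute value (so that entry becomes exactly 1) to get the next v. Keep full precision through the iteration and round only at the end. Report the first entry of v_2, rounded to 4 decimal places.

-0.1979

Sv0 = (-7.00000, -7.00000, 20.00000); divide by 20.00000 → v1 = (-0.35000, -0.35000, 1.00000)
Sv1 = (-1.85000, -6.85000, 9.35000); divide by 9.35000 → v2 = (-0.19786, -0.73262, 1.00000)
Requested entry of v2: -37/187 = -0.1979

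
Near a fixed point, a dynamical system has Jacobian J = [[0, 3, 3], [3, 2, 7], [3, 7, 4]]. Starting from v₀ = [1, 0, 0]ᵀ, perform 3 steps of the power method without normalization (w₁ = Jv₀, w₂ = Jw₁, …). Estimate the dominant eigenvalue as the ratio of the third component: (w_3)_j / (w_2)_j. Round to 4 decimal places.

w1 = Jv₀ = (0·1 + 3·0 + 3·0; 3·1 + 2·0 + 7·0; 3·1 + 7·0 + 4·0) = (0, 3, 3)
w2 = Jw1 = (0·0 + 3·3 + 3·3; 3·0 + 2·3 + 7·3; 3·0 + 7·3 + 4·3) = (18, 27, 33)
w3 = Jw2 = (180, 339, 375)
Ratio at component: 375 / 33 = 11.3636

11.3636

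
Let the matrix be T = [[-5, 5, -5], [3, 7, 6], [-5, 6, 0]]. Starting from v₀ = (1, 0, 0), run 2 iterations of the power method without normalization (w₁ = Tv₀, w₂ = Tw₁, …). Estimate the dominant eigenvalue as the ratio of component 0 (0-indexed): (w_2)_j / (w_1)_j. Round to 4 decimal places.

-13.0000

w1 = Tv₀ = (-5, 3, -5)
w2 = Tw1 = (65, -24, 43)
Ratio at component: 65 / -5 = -13.0000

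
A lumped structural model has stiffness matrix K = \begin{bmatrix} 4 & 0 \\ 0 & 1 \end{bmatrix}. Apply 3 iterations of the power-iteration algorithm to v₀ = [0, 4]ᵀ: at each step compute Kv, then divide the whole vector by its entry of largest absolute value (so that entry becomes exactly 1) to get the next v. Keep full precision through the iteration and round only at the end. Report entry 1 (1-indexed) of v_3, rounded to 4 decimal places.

0.0000

Kv0 = (0.00000, 4.00000); divide by 4.00000 → v1 = (0.00000, 1.00000)
Kv1 = (0.00000, 1.00000); divide by 1.00000 → v2 = (0.00000, 1.00000)
Kv2 = (0.00000, 1.00000); divide by 1.00000 → v3 = (0.00000, 1.00000)
Requested entry of v3: 0/4 = 0.0000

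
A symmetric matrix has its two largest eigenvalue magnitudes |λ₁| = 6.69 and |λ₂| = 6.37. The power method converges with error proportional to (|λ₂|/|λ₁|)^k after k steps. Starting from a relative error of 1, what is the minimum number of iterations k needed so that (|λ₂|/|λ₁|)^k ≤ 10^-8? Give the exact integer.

|λ₂/λ₁| = 6.37/6.69 = 0.95217
Need k ≥ ln(10^-8) / ln(0.95217) = -18.4207 / -0.0490 ≈ 375.822
Smallest integer k satisfying the bound: 376

376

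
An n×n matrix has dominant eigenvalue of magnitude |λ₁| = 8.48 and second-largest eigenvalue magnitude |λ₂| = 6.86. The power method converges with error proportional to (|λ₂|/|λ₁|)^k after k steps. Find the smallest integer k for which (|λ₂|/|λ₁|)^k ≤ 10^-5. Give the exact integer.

55

|λ₂/λ₁| = 6.86/8.48 = 0.80896
Need k ≥ ln(10^-5) / ln(0.80896) = -11.5129 / -0.2120 ≈ 54.305
Smallest integer k satisfying the bound: 55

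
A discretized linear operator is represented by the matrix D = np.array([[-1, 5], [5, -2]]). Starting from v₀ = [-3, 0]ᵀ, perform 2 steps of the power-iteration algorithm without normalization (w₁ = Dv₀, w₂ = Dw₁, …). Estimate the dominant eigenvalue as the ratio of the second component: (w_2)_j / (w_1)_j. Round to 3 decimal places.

w1 = Dv₀ = (3, -15)
w2 = Dw1 = (-78, 45)
Ratio at component: 45 / -15 = -3.000

-3.000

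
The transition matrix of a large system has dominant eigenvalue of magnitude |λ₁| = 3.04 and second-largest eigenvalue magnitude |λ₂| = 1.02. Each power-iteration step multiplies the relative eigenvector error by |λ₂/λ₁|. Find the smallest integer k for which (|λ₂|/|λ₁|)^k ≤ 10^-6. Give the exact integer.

|λ₂/λ₁| = 1.02/3.04 = 0.33553
Need k ≥ ln(10^-6) / ln(0.33553) = -13.8155 / -1.0921 ≈ 12.651
Smallest integer k satisfying the bound: 13

13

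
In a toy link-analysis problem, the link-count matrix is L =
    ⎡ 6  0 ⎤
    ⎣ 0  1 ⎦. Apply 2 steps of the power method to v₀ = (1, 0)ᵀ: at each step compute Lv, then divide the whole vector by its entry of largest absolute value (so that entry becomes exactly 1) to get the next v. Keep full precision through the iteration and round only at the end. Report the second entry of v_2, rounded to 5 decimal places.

0.00000

Lv0 = (6.000000, 0.000000); divide by 6.000000 → v1 = (1.000000, 0.000000)
Lv1 = (6.000000, 0.000000); divide by 6.000000 → v2 = (1.000000, 0.000000)
Requested entry of v2: 0/36 = 0.00000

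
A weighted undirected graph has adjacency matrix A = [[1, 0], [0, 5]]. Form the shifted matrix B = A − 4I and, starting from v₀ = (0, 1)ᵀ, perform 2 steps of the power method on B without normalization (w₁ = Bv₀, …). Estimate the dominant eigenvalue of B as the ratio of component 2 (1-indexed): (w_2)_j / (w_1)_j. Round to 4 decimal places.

B = A − 4I has rows (-3, 0); (0, 1)
w1 = Bv₀ = (0, 1)
w2 = Bw1 = (0, 1)
Ratio: 1/1 = 1.0000

1.0000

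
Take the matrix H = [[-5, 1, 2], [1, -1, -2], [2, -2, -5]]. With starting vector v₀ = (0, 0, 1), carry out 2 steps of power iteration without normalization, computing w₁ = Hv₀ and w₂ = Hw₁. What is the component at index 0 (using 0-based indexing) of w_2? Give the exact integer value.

w1 = Hv₀ = (2, -2, -5)
w2 = Hw1 = (-22, 14, 33)
The requested component of w2 is -22.

-22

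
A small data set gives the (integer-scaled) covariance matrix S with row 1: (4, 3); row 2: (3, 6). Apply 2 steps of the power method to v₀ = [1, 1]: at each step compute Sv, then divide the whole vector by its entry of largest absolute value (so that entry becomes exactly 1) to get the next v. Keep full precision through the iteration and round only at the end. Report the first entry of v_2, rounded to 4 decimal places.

Sv0 = (7.00000, 9.00000); divide by 9.00000 → v1 = (0.77778, 1.00000)
Sv1 = (6.11111, 8.33333); divide by 8.33333 → v2 = (0.73333, 1.00000)
Requested entry of v2: 55/75 = 0.7333

0.7333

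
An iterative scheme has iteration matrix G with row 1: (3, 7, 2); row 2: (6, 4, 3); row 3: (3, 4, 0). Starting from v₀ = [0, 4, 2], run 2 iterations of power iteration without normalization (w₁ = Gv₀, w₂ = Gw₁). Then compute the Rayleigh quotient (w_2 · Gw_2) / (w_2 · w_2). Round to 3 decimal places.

w1 = Gv₀ = (3·0 + 7·4 + 2·2; 6·0 + 4·4 + 3·2; 3·0 + 4·4 + 0·2) = (32, 22, 16)
w2 = Gw1 = (3·32 + 7·22 + 2·16; 6·32 + 4·22 + 3·16; 3·32 + 4·22 + 0·16) = (282, 328, 184)
Gw2 = (3510, 3556, 2158)
w2·Gw2 = 282·3510 + 328·3556 + 184·2158 = 2553260; w2·w2 = 282·282 + 328·328 + 184·184 = 220964
λ ≈ 2553260/220964 = 11.555

λ ≈ 11.555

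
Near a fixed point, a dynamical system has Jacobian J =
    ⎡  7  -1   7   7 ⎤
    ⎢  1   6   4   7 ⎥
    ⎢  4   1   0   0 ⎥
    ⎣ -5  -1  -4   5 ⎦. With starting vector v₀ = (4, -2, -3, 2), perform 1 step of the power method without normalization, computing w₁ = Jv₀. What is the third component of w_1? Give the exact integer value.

w1 = Jv₀ = (7·4 + (-1)·(-2) + 7·(-3) + 7·2; 1·4 + 6·(-2) + 4·(-3) + 7·2; 4·4 + 1·(-2) + 0·(-3) + 0·2; (-5)·4 + (-1)·(-2) + (-4)·(-3) + 5·2) = (23, -6, 14, 4)
The requested component of w1 is 14.

14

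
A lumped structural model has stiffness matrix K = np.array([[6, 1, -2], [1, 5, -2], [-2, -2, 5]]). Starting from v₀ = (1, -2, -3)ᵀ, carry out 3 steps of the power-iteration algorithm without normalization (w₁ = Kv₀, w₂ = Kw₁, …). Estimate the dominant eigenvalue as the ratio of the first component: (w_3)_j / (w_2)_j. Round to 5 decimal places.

w1 = Kv₀ = (6·1 + 1·(-2) + (-2)·(-3); 1·1 + 5·(-2) + (-2)·(-3); (-2)·1 + (-2)·(-2) + 5·(-3)) = (10, -3, -13)
w2 = Kw1 = (6·10 + 1·(-3) + (-2)·(-13); 1·10 + 5·(-3) + (-2)·(-13); (-2)·10 + (-2)·(-3) + 5·(-13)) = (83, 21, -79)
w3 = Kw2 = (677, 346, -603)
Ratio at component: 677 / 83 = 8.15663

8.15663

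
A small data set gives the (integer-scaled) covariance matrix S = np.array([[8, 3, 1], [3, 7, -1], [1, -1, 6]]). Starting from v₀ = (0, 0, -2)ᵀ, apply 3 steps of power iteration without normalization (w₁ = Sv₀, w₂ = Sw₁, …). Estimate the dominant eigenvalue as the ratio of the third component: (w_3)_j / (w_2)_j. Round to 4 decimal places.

6.5526

w1 = Sv₀ = (8·0 + 3·0 + 1·(-2); 3·0 + 7·0 + (-1)·(-2); 1·0 + (-1)·0 + 6·(-2)) = (-2, 2, -12)
w2 = Sw1 = (8·(-2) + 3·2 + 1·(-12); 3·(-2) + 7·2 + (-1)·(-12); 1·(-2) + (-1)·2 + 6·(-12)) = (-22, 20, -76)
w3 = Sw2 = (-192, 150, -498)
Ratio at component: -498 / -76 = 6.5526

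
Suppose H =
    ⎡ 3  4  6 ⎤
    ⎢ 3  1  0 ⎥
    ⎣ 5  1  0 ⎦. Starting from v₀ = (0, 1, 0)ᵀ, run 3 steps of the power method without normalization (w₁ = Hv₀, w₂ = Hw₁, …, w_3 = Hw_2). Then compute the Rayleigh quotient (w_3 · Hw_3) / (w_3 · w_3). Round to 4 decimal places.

8.1530

w1 = Hv₀ = (3·0 + 4·1 + 6·0; 3·0 + 1·1 + 0·0; 5·0 + 1·1 + 0·0) = (4, 1, 1)
w2 = Hw1 = (3·4 + 4·1 + 6·1; 3·4 + 1·1 + 0·1; 5·4 + 1·1 + 0·1) = (22, 13, 21)
w3 = Hw2 = (244, 79, 123)
Hw3 = (1786, 811, 1299)
w3·Hw3 = 244·1786 + 79·811 + 123·1299 = 659630; w3·w3 = 244·244 + 79·79 + 123·123 = 80906
λ ≈ 659630/80906 = 8.1530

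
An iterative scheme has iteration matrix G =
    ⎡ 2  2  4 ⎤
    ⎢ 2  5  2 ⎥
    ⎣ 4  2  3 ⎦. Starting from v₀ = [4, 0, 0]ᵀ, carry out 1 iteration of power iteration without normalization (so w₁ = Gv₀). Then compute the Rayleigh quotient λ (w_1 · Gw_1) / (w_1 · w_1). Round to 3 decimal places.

w1 = Gv₀ = (8, 8, 16)
Gw1 = (96, 88, 96)
w1·Gw1 = 8·96 + 8·88 + 16·96 = 3008; w1·w1 = 8·8 + 8·8 + 16·16 = 384
λ ≈ 3008/384 = 7.833

λ ≈ 7.833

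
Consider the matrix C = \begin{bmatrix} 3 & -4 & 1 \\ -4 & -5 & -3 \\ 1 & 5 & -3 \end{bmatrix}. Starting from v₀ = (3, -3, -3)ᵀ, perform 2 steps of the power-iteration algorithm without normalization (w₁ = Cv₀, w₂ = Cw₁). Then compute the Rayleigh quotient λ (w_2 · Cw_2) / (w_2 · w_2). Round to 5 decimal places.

λ ≈ -5.11970

w1 = Cv₀ = (18, 12, -3)
w2 = Cw1 = (3, -123, 87)
Cw2 = (588, 342, -873)
w2·Cw2 = 3·588 + (-123)·342 + 87·(-873) = -116253; w2·w2 = 3·3 + (-123)·(-123) + 87·87 = 22707
λ ≈ -116253/22707 = -5.11970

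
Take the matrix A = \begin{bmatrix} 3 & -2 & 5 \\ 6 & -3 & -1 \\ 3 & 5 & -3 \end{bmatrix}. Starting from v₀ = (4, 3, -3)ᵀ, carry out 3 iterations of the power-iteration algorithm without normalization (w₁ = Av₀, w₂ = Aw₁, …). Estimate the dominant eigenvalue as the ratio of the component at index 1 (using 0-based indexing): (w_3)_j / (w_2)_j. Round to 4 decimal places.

w1 = Av₀ = (3·4 + (-2)·3 + 5·(-3); 6·4 + (-3)·3 + (-1)·(-3); 3·4 + 5·3 + (-3)·(-3)) = (-9, 18, 36)
w2 = Aw1 = (3·(-9) + (-2)·18 + 5·36; 6·(-9) + (-3)·18 + (-1)·36; 3·(-9) + 5·18 + (-3)·36) = (117, -144, -45)
w3 = Aw2 = (414, 1179, -234)
Ratio at component: 1179 / -144 = -8.1875

λ ≈ -8.1875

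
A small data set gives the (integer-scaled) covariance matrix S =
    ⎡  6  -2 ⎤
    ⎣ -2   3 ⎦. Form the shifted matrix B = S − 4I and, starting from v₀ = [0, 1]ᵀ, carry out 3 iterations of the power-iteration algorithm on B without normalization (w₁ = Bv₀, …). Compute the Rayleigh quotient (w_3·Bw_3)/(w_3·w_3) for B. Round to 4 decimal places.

B = S − 4I has rows (2, -2); (-2, -1)
w1 = Bv₀ = (-2, -1)
w2 = Bw1 = (-2, 5)
w3 = Bw2 = (-14, -1)
Bw3 = (-26, 29)
w3·Bw3 = 335; w3·w3 = 197; μ ≈ 335/197 = 1.7005

1.7005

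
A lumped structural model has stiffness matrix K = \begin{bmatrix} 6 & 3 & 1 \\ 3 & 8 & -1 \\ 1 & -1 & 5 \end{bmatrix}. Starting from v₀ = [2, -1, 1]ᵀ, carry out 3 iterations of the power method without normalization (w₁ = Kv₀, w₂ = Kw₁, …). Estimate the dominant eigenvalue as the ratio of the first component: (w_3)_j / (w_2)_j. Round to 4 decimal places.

λ ≈ 6.7966

w1 = Kv₀ = (6·2 + 3·(-1) + 1·1; 3·2 + 8·(-1) + (-1)·1; 1·2 + (-1)·(-1) + 5·1) = (10, -3, 8)
w2 = Kw1 = (6·10 + 3·(-3) + 1·8; 3·10 + 8·(-3) + (-1)·8; 1·10 + (-1)·(-3) + 5·8) = (59, -2, 53)
w3 = Kw2 = (401, 108, 326)
Ratio at component: 401 / 59 = 6.7966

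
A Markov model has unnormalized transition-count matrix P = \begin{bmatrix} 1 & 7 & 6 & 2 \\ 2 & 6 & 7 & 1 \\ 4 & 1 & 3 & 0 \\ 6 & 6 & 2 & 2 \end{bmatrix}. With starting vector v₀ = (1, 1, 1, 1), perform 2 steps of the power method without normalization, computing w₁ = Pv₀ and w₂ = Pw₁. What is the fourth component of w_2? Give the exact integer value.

w1 = Pv₀ = (16, 16, 8, 16)
w2 = Pw1 = (208, 200, 104, 240)
The requested component of w2 is 240.

240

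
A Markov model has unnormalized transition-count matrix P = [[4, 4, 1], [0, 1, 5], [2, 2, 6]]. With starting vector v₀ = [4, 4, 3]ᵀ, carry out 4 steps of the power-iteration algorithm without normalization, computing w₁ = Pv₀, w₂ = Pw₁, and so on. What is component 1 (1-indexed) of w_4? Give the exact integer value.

18018

w1 = Pv₀ = (4·4 + 4·4 + 1·3; 0·4 + 1·4 + 5·3; 2·4 + 2·4 + 6·3) = (35, 19, 34)
w2 = Pw1 = (4·35 + 4·19 + 1·34; 0·35 + 1·19 + 5·34; 2·35 + 2·19 + 6·34) = (250, 189, 312)
w3 = Pw2 = (2068, 1749, 2750)
w4 = Pw3 = (18018, 15499, 24134)
The requested component of w4 is 18018.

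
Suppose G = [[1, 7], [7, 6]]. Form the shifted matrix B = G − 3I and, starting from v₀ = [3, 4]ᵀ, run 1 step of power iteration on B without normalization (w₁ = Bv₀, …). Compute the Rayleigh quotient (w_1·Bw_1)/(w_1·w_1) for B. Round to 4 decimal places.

B = G − 3I has rows (-2, 7); (7, 3)
w1 = Bv₀ = (22, 33)
Bw1 = (187, 253)
w1·Bw1 = 12463; w1·w1 = 1573; μ ≈ 12463/1573 = 7.9231

7.9231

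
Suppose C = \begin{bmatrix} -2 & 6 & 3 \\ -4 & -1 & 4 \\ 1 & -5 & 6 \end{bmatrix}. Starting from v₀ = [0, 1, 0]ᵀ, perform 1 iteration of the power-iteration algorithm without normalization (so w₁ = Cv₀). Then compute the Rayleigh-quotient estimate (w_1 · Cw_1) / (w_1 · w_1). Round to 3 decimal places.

λ ≈ -0.968

w1 = Cv₀ = ((-2)·0 + 6·1 + 3·0; (-4)·0 + (-1)·1 + 4·0; 1·0 + (-5)·1 + 6·0) = (6, -1, -5)
Cw1 = (-33, -43, -19)
w1·Cw1 = 6·(-33) + (-1)·(-43) + (-5)·(-19) = -60; w1·w1 = 6·6 + (-1)·(-1) + (-5)·(-5) = 62
λ ≈ -60/62 = -0.968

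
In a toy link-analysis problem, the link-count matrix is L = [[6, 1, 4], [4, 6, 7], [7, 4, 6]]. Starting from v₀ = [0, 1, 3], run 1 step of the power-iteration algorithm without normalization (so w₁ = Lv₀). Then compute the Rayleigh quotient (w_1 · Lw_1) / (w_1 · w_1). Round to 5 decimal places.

14.27424

w1 = Lv₀ = (6·0 + 1·1 + 4·3; 4·0 + 6·1 + 7·3; 7·0 + 4·1 + 6·3) = (13, 27, 22)
Lw1 = (193, 368, 331)
w1·Lw1 = 13·193 + 27·368 + 22·331 = 19727; w1·w1 = 13·13 + 27·27 + 22·22 = 1382
λ ≈ 19727/1382 = 14.27424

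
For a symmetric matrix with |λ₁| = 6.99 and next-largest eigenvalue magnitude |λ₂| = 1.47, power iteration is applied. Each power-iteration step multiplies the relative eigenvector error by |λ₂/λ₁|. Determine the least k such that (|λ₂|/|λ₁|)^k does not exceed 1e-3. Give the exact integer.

5

|λ₂/λ₁| = 1.47/6.99 = 0.21030
Need k ≥ ln(1e-3) / ln(0.21030) = -6.9078 / -1.5592 ≈ 4.430
Smallest integer k satisfying the bound: 5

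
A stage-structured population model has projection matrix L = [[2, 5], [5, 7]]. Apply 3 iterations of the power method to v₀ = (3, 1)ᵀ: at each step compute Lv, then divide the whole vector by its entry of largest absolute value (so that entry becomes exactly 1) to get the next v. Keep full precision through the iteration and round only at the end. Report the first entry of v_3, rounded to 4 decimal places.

0.6166

Lv0 = (11.00000, 22.00000); divide by 22.00000 → v1 = (0.50000, 1.00000)
Lv1 = (6.00000, 9.50000); divide by 9.50000 → v2 = (0.63158, 1.00000)
Lv2 = (6.26316, 10.15789); divide by 10.15789 → v3 = (0.61658, 1.00000)
Requested entry of v3: 1309/2123 = 0.6166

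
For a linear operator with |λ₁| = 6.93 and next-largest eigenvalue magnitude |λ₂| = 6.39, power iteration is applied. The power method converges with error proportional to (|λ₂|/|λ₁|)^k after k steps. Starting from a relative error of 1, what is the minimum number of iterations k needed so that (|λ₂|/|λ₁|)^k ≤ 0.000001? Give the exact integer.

|λ₂/λ₁| = 6.39/6.93 = 0.92208
Need k ≥ ln(0.000001) / ln(0.92208) = -13.8155 / -0.0811 ≈ 170.298
Smallest integer k satisfying the bound: 171

171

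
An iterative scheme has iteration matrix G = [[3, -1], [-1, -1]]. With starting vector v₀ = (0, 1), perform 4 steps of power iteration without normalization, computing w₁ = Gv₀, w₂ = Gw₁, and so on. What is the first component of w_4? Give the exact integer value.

w1 = Gv₀ = (-1, -1)
w2 = Gw1 = (-2, 2)
w3 = Gw2 = (-8, 0)
w4 = Gw3 = (-24, 8)
The requested component of w4 is -24.

-24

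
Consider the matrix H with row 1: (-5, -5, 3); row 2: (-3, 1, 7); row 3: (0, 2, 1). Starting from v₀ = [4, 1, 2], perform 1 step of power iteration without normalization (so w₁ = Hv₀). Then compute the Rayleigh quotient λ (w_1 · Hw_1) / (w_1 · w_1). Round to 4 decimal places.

-3.7409

w1 = Hv₀ = ((-5)·4 + (-5)·1 + 3·2; (-3)·4 + 1·1 + 7·2; 0·4 + 2·1 + 1·2) = (-19, 3, 4)
Hw1 = (92, 88, 10)
w1·Hw1 = (-19)·92 + 3·88 + 4·10 = -1444; w1·w1 = (-19)·(-19) + 3·3 + 4·4 = 386
λ ≈ -1444/386 = -3.7409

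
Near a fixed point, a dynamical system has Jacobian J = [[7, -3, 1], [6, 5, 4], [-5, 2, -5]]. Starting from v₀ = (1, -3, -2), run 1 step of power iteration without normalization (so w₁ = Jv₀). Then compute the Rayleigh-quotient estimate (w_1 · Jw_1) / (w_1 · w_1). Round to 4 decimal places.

w1 = Jv₀ = (7·1 + (-3)·(-3) + 1·(-2); 6·1 + 5·(-3) + 4·(-2); (-5)·1 + 2·(-3) + (-5)·(-2)) = (14, -17, -1)
Jw1 = (148, -5, -99)
w1·Jw1 = 14·148 + (-17)·(-5) + (-1)·(-99) = 2256; w1·w1 = 14·14 + (-17)·(-17) + (-1)·(-1) = 486
λ ≈ 2256/486 = 4.6420

λ ≈ 4.6420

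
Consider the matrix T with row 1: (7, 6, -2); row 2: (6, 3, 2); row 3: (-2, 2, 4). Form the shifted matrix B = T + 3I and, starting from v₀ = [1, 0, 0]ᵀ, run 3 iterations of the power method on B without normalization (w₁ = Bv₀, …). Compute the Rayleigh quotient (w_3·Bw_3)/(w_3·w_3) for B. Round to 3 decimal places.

14.345

B = T + 3I has rows (10, 6, -2); (6, 6, 2); (-2, 2, 7)
w1 = Bv₀ = (10, 6, -2)
w2 = Bw1 = (140, 92, -22)
w3 = Bw2 = (1996, 1348, -250)
Bw3 = (28548, 19564, -3046)
w3·Bw3 = 84115580; w3·w3 = 5863620; μ ≈ 84115580/5863620 = 14.345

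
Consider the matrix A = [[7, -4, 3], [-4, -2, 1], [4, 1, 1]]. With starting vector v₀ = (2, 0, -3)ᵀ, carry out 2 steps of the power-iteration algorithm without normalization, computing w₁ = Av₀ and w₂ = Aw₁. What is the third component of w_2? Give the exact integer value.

w1 = Av₀ = (5, -11, 5)
w2 = Aw1 = (94, 7, 14)
The requested component of w2 is 14.

14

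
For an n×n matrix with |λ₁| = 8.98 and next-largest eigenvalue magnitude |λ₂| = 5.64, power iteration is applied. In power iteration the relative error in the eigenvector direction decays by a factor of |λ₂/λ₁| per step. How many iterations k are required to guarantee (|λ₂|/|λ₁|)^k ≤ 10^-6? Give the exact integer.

30

|λ₂/λ₁| = 5.64/8.98 = 0.62806
Need k ≥ ln(10^-6) / ln(0.62806) = -13.8155 / -0.4651 ≈ 29.703
Smallest integer k satisfying the bound: 30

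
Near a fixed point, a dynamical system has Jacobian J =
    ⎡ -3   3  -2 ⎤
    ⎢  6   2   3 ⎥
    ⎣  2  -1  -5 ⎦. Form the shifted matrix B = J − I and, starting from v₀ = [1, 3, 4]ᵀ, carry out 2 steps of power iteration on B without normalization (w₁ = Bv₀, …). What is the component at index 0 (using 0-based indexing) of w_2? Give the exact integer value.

B = J − I has rows (-4, 3, -2); (6, 1, 3); (2, -1, -6)
w1 = Bv₀ = (-3, 21, -25)
w2 = Bw1 = (125, -72, 123)
Requested component of w2: 125

125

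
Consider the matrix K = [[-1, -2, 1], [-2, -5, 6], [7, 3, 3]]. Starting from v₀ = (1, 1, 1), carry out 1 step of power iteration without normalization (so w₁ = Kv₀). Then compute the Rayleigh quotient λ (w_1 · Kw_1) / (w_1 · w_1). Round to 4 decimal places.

0.9483

w1 = Kv₀ = ((-1)·1 + (-2)·1 + 1·1; (-2)·1 + (-5)·1 + 6·1; 7·1 + 3·1 + 3·1) = (-2, -1, 13)
Kw1 = (17, 87, 22)
w1·Kw1 = (-2)·17 + (-1)·87 + 13·22 = 165; w1·w1 = (-2)·(-2) + (-1)·(-1) + 13·13 = 174
λ ≈ 165/174 = 0.9483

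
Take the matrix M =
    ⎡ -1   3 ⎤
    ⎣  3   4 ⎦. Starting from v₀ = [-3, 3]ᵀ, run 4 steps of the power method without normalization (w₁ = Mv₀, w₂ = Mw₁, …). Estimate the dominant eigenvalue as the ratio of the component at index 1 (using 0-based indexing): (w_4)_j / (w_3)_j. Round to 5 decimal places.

w1 = Mv₀ = ((-1)·(-3) + 3·3; 3·(-3) + 4·3) = (12, 3)
w2 = Mw1 = ((-1)·12 + 3·3; 3·12 + 4·3) = (-3, 48)
w3 = Mw2 = (147, 183)
w4 = Mw3 = (402, 1173)
Ratio at component: 1173 / 183 = 6.40984

6.40984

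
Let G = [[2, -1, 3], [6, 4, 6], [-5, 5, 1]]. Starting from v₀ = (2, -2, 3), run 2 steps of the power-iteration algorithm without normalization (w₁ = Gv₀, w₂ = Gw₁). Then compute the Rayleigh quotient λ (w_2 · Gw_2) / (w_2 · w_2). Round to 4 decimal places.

w1 = Gv₀ = (15, 22, -17)
w2 = Gw1 = (-43, 76, 18)
Gw2 = (-108, 154, 613)
w2·Gw2 = (-43)·(-108) + 76·154 + 18·613 = 27382; w2·w2 = (-43)·(-43) + 76·76 + 18·18 = 7949
λ ≈ 27382/7949 = 3.4447

3.4447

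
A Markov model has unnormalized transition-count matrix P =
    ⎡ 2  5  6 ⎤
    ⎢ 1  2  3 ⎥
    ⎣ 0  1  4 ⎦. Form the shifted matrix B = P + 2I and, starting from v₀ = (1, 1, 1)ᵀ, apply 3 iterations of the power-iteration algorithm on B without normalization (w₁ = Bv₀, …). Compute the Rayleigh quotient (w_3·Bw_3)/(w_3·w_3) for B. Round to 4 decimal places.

B = P + 2I has rows (4, 5, 6); (1, 4, 3); (0, 1, 6)
w1 = Bv₀ = (15, 8, 7)
w2 = Bw1 = (142, 68, 50)
w3 = Bw2 = (1208, 564, 368)
Bw3 = (9860, 4568, 2772)
w3·Bw3 = 15507328; w3·w3 = 1912784; μ ≈ 15507328/1912784 = 8.1072

8.1072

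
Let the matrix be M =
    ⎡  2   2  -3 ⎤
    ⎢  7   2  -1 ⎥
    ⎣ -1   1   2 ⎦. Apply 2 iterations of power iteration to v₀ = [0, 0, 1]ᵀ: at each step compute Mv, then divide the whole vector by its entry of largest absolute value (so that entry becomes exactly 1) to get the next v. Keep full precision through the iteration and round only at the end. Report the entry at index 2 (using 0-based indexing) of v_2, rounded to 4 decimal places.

-0.2400

Mv0 = (-3.00000, -1.00000, 2.00000); divide by -3.00000 → v1 = (1.00000, 0.33333, -0.66667)
Mv1 = (4.66667, 8.33333, -2.00000); divide by 8.33333 → v2 = (0.56000, 1.00000, -0.24000)
Requested entry of v2: 6/-25 = -0.2400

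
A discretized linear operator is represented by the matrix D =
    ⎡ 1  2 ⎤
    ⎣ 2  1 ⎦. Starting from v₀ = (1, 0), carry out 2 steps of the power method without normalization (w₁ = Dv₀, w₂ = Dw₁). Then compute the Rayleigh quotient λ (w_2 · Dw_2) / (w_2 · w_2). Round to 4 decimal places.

w1 = Dv₀ = (1, 2)
w2 = Dw1 = (5, 4)
Dw2 = (13, 14)
w2·Dw2 = 5·13 + 4·14 = 121; w2·w2 = 5·5 + 4·4 = 41
λ ≈ 121/41 = 2.9512

2.9512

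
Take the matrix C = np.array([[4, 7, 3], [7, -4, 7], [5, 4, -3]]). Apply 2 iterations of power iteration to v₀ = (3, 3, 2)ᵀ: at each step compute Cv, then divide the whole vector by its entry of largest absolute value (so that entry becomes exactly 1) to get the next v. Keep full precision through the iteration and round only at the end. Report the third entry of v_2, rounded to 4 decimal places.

0.5895

Cv0 = (39.00000, 23.00000, 21.00000); divide by 39.00000 → v1 = (1.00000, 0.58974, 0.53846)
Cv1 = (9.74359, 8.41026, 5.74359); divide by 9.74359 → v2 = (1.00000, 0.86316, 0.58947)
Requested entry of v2: 224/380 = 0.5895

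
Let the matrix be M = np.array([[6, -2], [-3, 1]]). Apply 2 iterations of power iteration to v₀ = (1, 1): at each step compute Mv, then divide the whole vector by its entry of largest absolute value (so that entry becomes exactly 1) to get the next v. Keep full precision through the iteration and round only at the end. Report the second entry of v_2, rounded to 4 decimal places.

-0.5000

Mv0 = (4.00000, -2.00000); divide by 4.00000 → v1 = (1.00000, -0.50000)
Mv1 = (7.00000, -3.50000); divide by 7.00000 → v2 = (1.00000, -0.50000)
Requested entry of v2: -14/28 = -0.5000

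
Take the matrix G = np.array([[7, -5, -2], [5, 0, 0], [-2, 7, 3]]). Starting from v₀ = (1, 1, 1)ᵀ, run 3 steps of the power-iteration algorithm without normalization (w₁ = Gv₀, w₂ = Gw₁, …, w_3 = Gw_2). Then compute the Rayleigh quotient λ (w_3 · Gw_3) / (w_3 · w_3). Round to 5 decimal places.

w1 = Gv₀ = (0, 5, 8)
w2 = Gw1 = (-41, 0, 59)
w3 = Gw2 = (-405, -205, 259)
Gw3 = (-2328, -2025, 152)
w3·Gw3 = (-405)·(-2328) + (-205)·(-2025) + 259·152 = 1397333; w3·w3 = (-405)·(-405) + (-205)·(-205) + 259·259 = 273131
λ ≈ 1397333/273131 = 5.11598

5.11598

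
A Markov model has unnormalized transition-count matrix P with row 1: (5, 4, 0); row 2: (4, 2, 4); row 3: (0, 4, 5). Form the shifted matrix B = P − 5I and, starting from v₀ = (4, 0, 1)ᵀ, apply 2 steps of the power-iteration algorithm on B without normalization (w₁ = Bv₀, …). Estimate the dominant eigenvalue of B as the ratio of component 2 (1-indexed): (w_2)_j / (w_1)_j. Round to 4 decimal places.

μ ≈ -3.0000

B = P − 5I has rows (0, 4, 0); (4, -3, 4); (0, 4, 0)
w1 = Bv₀ = (0, 20, 0)
w2 = Bw1 = (80, -60, 80)
Ratio: -60/20 = -3.0000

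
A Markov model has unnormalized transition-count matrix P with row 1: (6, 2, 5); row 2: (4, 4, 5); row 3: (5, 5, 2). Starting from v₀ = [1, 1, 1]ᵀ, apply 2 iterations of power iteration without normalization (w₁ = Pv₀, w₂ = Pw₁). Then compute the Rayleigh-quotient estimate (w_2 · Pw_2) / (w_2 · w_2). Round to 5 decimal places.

λ ≈ 12.68112

w1 = Pv₀ = (13, 13, 12)
w2 = Pw1 = (164, 164, 154)
Pw2 = (2082, 2082, 1948)
w2·Pw2 = 164·2082 + 164·2082 + 154·1948 = 982888; w2·w2 = 164·164 + 164·164 + 154·154 = 77508
λ ≈ 982888/77508 = 12.68112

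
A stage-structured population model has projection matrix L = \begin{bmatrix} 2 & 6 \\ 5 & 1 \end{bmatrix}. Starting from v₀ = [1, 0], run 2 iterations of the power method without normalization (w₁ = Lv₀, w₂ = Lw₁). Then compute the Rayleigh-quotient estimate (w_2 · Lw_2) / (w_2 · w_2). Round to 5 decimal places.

5.89935

w1 = Lv₀ = (2·1 + 6·0; 5·1 + 1·0) = (2, 5)
w2 = Lw1 = (2·2 + 6·5; 5·2 + 1·5) = (34, 15)
Lw2 = (158, 185)
w2·Lw2 = 34·158 + 15·185 = 8147; w2·w2 = 34·34 + 15·15 = 1381
λ ≈ 8147/1381 = 5.89935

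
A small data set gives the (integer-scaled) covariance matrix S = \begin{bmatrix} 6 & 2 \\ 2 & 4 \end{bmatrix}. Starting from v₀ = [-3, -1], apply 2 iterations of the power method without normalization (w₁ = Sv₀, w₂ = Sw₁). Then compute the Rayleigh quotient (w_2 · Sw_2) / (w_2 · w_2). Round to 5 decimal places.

w1 = Sv₀ = (-20, -10)
w2 = Sw1 = (-140, -80)
Sw2 = (-1000, -600)
w2·Sw2 = (-140)·(-1000) + (-80)·(-600) = 188000; w2·w2 = (-140)·(-140) + (-80)·(-80) = 26000
λ ≈ 188000/26000 = 7.23077

λ ≈ 7.23077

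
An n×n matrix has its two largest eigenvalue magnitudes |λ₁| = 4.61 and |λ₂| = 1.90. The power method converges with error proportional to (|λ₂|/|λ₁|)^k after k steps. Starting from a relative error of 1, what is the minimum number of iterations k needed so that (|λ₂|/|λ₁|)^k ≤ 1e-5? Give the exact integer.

|λ₂/λ₁| = 1.90/4.61 = 0.41215
Need k ≥ ln(1e-5) / ln(0.41215) = -11.5129 / -0.8864 ≈ 12.989
Smallest integer k satisfying the bound: 13

13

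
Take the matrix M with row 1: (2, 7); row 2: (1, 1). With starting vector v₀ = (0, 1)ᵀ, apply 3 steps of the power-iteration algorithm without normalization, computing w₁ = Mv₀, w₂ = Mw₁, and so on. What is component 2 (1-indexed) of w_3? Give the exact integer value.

29

w1 = Mv₀ = (2·0 + 7·1; 1·0 + 1·1) = (7, 1)
w2 = Mw1 = (2·7 + 7·1; 1·7 + 1·1) = (21, 8)
w3 = Mw2 = (98, 29)
The requested component of w3 is 29.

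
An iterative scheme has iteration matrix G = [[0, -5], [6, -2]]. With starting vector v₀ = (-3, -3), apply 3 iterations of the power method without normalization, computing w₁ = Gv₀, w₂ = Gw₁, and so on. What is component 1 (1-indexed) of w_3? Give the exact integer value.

-570

w1 = Gv₀ = (0·(-3) + (-5)·(-3); 6·(-3) + (-2)·(-3)) = (15, -12)
w2 = Gw1 = (0·15 + (-5)·(-12); 6·15 + (-2)·(-12)) = (60, 114)
w3 = Gw2 = (-570, 132)
The requested component of w3 is -570.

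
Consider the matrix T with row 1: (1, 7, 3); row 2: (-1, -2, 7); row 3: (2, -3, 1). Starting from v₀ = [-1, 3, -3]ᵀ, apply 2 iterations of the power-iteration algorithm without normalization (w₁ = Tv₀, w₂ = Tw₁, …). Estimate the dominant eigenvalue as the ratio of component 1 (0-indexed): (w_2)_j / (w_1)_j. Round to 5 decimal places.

w1 = Tv₀ = (11, -26, -14)
w2 = Tw1 = (-213, -57, 86)
Ratio at component: -57 / -26 = 2.19231

λ ≈ 2.19231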